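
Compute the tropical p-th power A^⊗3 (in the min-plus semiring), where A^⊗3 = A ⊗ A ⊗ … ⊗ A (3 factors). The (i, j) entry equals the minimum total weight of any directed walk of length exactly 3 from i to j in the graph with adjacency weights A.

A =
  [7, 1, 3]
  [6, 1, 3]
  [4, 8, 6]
A^⊗3 =
  [8, 3, 5]
  [8, 3, 5]
  [11, 6, 8]

Each entry (A^⊗3)_ij equals the minimum over all length-3 walks i = v_0 → v_1 → … → v_3 = j of Σ_t A[v_t][v_{t+1}]. For example, for (i, j) = (0, 2) we minimise over 9 possible intermediate vertex sequences; the minimum is 5, attained along the walk 0 → 1 → 1 → 2.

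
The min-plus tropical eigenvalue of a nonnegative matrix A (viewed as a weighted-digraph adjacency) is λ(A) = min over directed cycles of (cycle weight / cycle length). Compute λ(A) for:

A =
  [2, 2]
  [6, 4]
λ(A) = 2

Enumerate directed cycles and compute their means (weight / length). Sample:
  cycle 0 → 0: weight = 2, length = 1, mean = 2/1 ≈ 2.000
  cycle 1 → 1: weight = 4, length = 1, mean = 4/1 ≈ 4.000
  cycle 0 → 1 → 0: weight = 8, length = 2, mean = 8/2 ≈ 4.000
  cycle 1 → 0 → 1: weight = 8, length = 2, mean = 8/2 ≈ 4.000
Minimum mean = 2.000, attained e.g. along the cycle 0 → 0 with weight 2 and length 1. So λ(A) = 2/1 = 2.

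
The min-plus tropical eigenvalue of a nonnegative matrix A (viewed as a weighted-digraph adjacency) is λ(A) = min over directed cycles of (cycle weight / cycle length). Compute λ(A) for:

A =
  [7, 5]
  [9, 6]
λ(A) = 6

Enumerate directed cycles and compute their means (weight / length). Sample:
  cycle 0 → 0: weight = 7, length = 1, mean = 7/1 ≈ 7.000
  cycle 1 → 1: weight = 6, length = 1, mean = 6/1 ≈ 6.000
  cycle 0 → 1 → 0: weight = 14, length = 2, mean = 14/2 ≈ 7.000
  cycle 1 → 0 → 1: weight = 14, length = 2, mean = 14/2 ≈ 7.000
Minimum mean = 6.000, attained e.g. along the cycle 1 → 1 with weight 6 and length 1. So λ(A) = 6/1 = 6.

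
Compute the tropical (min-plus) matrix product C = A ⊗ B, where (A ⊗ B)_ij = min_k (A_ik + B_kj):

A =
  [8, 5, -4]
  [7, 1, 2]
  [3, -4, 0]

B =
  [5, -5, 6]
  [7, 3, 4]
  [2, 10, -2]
A ⊗ B =
  [-2, 3, -6]
  [4, 2, 0]
  [2, -2, -2]

Apply the min-plus product entry-by-entry:
  C[0][0] = min over k of (A[0][0] + B[0][0] = 8 + 5 = 13, A[0][1] + B[1][0] = 5 + 7 = 12, A[0][2] + B[2][0] = -4 + 2 = -2) = -2 (attained at k = 2)
  C[0][1] = min over k of (A[0][0] + B[0][1] = 8 + -5 = 3, A[0][1] + B[1][1] = 5 + 3 = 8, A[0][2] + B[2][1] = -4 + 10 = 6) = 3 (attained at k = 0)
  C[0][2] = min over k of (A[0][0] + B[0][2] = 8 + 6 = 14, A[0][1] + B[1][2] = 5 + 4 = 9, A[0][2] + B[2][2] = -4 + -2 = -6) = -6 (attained at k = 2)
  C[1][0] = min over k of (A[1][0] + B[0][0] = 7 + 5 = 12, A[1][1] + B[1][0] = 1 + 7 = 8, A[1][2] + B[2][0] = 2 + 2 = 4) = 4 (attained at k = 2)
  C[1][1] = min over k of (A[1][0] + B[0][1] = 7 + -5 = 2, A[1][1] + B[1][1] = 1 + 3 = 4, A[1][2] + B[2][1] = 2 + 10 = 12) = 2 (attained at k = 0)
  C[1][2] = min over k of (A[1][0] + B[0][2] = 7 + 6 = 13, A[1][1] + B[1][2] = 1 + 4 = 5, A[1][2] + B[2][2] = 2 + -2 = 0) = 0 (attained at k = 2)
  C[2][0] = min over k of (A[2][0] + B[0][0] = 3 + 5 = 8, A[2][1] + B[1][0] = -4 + 7 = 3, A[2][2] + B[2][0] = 0 + 2 = 2) = 2 (attained at k = 2)
  C[2][1] = min over k of (A[2][0] + B[0][1] = 3 + -5 = -2, A[2][1] + B[1][1] = -4 + 3 = -1, A[2][2] + B[2][1] = 0 + 10 = 10) = -2 (attained at k = 0)
  C[2][2] = min over k of (A[2][0] + B[0][2] = 3 + 6 = 9, A[2][1] + B[1][2] = -4 + 4 = 0, A[2][2] + B[2][2] = 0 + -2 = -2) = -2 (attained at k = 2)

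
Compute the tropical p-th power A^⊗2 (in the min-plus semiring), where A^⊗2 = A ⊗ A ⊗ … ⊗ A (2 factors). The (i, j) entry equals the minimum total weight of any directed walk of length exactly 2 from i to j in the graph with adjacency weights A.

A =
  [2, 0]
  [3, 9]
A^⊗2 =
  [3, 2]
  [5, 3]

Each entry (A^⊗2)_ij equals the minimum over all length-2 walks i = v_0 → v_1 → … → v_2 = j of Σ_t A[v_t][v_{t+1}]. For example, for (i, j) = (0, 1) we minimise over 2 possible intermediate vertex sequences; the minimum is 2, attained along the walk 0 → 0 → 1.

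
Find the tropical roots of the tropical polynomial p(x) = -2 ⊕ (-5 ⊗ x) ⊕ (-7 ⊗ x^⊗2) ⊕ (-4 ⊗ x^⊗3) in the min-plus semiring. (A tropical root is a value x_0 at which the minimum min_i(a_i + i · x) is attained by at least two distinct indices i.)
Roots: {-3, 2, 3}

Each tropical root is a break point of the lower envelope of the lines y = a_i + i · x (there are 4 lines, with slopes 0, 1, ..., 3). Only the lines that attain the minimum somewhere contribute to roots; other lines are dominated. Here the surviving (envelope) indices are i = 3, i = 2, i = 1, i = 0.
Intersections between consecutive envelope lines give the roots: for adjacent envelope indices i < j the intersection is x = (a_i − a_j) / (j − i). Reading off the sorted break points: {-3, 2, 3}.
Verification: at each break x_0, at least two indices attain the minimum of min_i(a_i + i · x_0).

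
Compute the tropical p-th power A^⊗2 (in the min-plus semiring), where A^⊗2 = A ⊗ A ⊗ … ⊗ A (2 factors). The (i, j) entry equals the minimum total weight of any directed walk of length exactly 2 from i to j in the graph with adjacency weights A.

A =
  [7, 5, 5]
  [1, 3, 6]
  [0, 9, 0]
A^⊗2 =
  [5, 8, 5]
  [4, 6, 6]
  [0, 5, 0]

Each entry (A^⊗2)_ij equals the minimum over all length-2 walks i = v_0 → v_1 → … → v_2 = j of Σ_t A[v_t][v_{t+1}]. For example, for (i, j) = (0, 2) we minimise over 3 possible intermediate vertex sequences; the minimum is 5, attained along the walk 0 → 2 → 2.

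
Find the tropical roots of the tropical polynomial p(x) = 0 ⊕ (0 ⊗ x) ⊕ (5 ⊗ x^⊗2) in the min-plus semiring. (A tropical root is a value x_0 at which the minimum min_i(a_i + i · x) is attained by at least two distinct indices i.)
Roots: {-5, 0}

Each tropical root is a break point of the lower envelope of the lines y = a_i + i · x (there are 3 lines, with slopes 0, 1, ..., 2). Only the lines that attain the minimum somewhere contribute to roots; other lines are dominated. Here the surviving (envelope) indices are i = 2, i = 1, i = 0.
Intersections between consecutive envelope lines give the roots: for adjacent envelope indices i < j the intersection is x = (a_i − a_j) / (j − i). Reading off the sorted break points: {-5, 0}.
Verification: at each break x_0, at least two indices attain the minimum of min_i(a_i + i · x_0).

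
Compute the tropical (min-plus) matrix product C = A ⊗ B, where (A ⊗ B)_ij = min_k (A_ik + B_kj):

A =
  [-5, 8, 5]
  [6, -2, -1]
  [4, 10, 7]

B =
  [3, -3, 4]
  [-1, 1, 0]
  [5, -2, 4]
A ⊗ B =
  [-2, -8, -1]
  [-3, -3, -2]
  [7, 1, 8]

Apply the min-plus product entry-by-entry:
  C[0][0] = min over k of (A[0][0] + B[0][0] = -5 + 3 = -2, A[0][1] + B[1][0] = 8 + -1 = 7, A[0][2] + B[2][0] = 5 + 5 = 10) = -2 (attained at k = 0)
  C[0][1] = min over k of (A[0][0] + B[0][1] = -5 + -3 = -8, A[0][1] + B[1][1] = 8 + 1 = 9, A[0][2] + B[2][1] = 5 + -2 = 3) = -8 (attained at k = 0)
  C[0][2] = min over k of (A[0][0] + B[0][2] = -5 + 4 = -1, A[0][1] + B[1][2] = 8 + 0 = 8, A[0][2] + B[2][2] = 5 + 4 = 9) = -1 (attained at k = 0)
  C[1][0] = min over k of (A[1][0] + B[0][0] = 6 + 3 = 9, A[1][1] + B[1][0] = -2 + -1 = -3, A[1][2] + B[2][0] = -1 + 5 = 4) = -3 (attained at k = 1)
  C[1][1] = min over k of (A[1][0] + B[0][1] = 6 + -3 = 3, A[1][1] + B[1][1] = -2 + 1 = -1, A[1][2] + B[2][1] = -1 + -2 = -3) = -3 (attained at k = 2)
  C[1][2] = min over k of (A[1][0] + B[0][2] = 6 + 4 = 10, A[1][1] + B[1][2] = -2 + 0 = -2, A[1][2] + B[2][2] = -1 + 4 = 3) = -2 (attained at k = 1)
  C[2][0] = min over k of (A[2][0] + B[0][0] = 4 + 3 = 7, A[2][1] + B[1][0] = 10 + -1 = 9, A[2][2] + B[2][0] = 7 + 5 = 12) = 7 (attained at k = 0)
  C[2][1] = min over k of (A[2][0] + B[0][1] = 4 + -3 = 1, A[2][1] + B[1][1] = 10 + 1 = 11, A[2][2] + B[2][1] = 7 + -2 = 5) = 1 (attained at k = 0)
  C[2][2] = min over k of (A[2][0] + B[0][2] = 4 + 4 = 8, A[2][1] + B[1][2] = 10 + 0 = 10, A[2][2] + B[2][2] = 7 + 4 = 11) = 8 (attained at k = 0)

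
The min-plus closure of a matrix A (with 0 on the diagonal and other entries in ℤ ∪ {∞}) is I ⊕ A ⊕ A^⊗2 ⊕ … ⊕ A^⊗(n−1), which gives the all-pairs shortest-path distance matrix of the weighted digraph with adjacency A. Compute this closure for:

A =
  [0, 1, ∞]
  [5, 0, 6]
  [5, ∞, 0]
Closure =
  [0, 1, 7]
  [5, 0, 6]
  [5, 6, 0]

This is the Floyd-Warshall all-pairs shortest-path computation. For each intermediate vertex k = 0, 1, …, 2, update dist[i][j] ← min(dist[i][j], dist[i][k] + dist[k][j]). The final matrix gives, for each (i, j), the minimum total weight of any directed path from i to j (possibly empty when i = j).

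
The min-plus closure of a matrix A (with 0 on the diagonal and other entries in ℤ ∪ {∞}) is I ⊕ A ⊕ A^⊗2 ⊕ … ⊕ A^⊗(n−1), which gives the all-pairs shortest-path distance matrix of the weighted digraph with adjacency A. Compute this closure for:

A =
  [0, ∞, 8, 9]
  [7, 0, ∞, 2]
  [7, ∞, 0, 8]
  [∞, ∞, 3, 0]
Closure =
  [0, ∞, 8, 9]
  [7, 0, 5, 2]
  [7, ∞, 0, 8]
  [10, ∞, 3, 0]

This is the Floyd-Warshall all-pairs shortest-path computation. For each intermediate vertex k = 0, 1, …, 3, update dist[i][j] ← min(dist[i][j], dist[i][k] + dist[k][j]). The final matrix gives, for each (i, j), the minimum total weight of any directed path from i to j (possibly empty when i = j).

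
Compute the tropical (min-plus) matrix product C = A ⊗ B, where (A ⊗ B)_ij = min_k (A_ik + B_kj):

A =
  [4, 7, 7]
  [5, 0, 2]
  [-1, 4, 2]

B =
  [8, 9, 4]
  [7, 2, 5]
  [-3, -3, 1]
A ⊗ B =
  [4, 4, 8]
  [-1, -1, 3]
  [-1, -1, 3]

Apply the min-plus product entry-by-entry:
  C[0][0] = min over k of (A[0][0] + B[0][0] = 4 + 8 = 12, A[0][1] + B[1][0] = 7 + 7 = 14, A[0][2] + B[2][0] = 7 + -3 = 4) = 4 (attained at k = 2)
  C[0][1] = min over k of (A[0][0] + B[0][1] = 4 + 9 = 13, A[0][1] + B[1][1] = 7 + 2 = 9, A[0][2] + B[2][1] = 7 + -3 = 4) = 4 (attained at k = 2)
  C[0][2] = min over k of (A[0][0] + B[0][2] = 4 + 4 = 8, A[0][1] + B[1][2] = 7 + 5 = 12, A[0][2] + B[2][2] = 7 + 1 = 8) = 8 (attained at k = 0)
  C[1][0] = min over k of (A[1][0] + B[0][0] = 5 + 8 = 13, A[1][1] + B[1][0] = 0 + 7 = 7, A[1][2] + B[2][0] = 2 + -3 = -1) = -1 (attained at k = 2)
  C[1][1] = min over k of (A[1][0] + B[0][1] = 5 + 9 = 14, A[1][1] + B[1][1] = 0 + 2 = 2, A[1][2] + B[2][1] = 2 + -3 = -1) = -1 (attained at k = 2)
  C[1][2] = min over k of (A[1][0] + B[0][2] = 5 + 4 = 9, A[1][1] + B[1][2] = 0 + 5 = 5, A[1][2] + B[2][2] = 2 + 1 = 3) = 3 (attained at k = 2)
  C[2][0] = min over k of (A[2][0] + B[0][0] = -1 + 8 = 7, A[2][1] + B[1][0] = 4 + 7 = 11, A[2][2] + B[2][0] = 2 + -3 = -1) = -1 (attained at k = 2)
  C[2][1] = min over k of (A[2][0] + B[0][1] = -1 + 9 = 8, A[2][1] + B[1][1] = 4 + 2 = 6, A[2][2] + B[2][1] = 2 + -3 = -1) = -1 (attained at k = 2)
  C[2][2] = min over k of (A[2][0] + B[0][2] = -1 + 4 = 3, A[2][1] + B[1][2] = 4 + 5 = 9, A[2][2] + B[2][2] = 2 + 1 = 3) = 3 (attained at k = 0)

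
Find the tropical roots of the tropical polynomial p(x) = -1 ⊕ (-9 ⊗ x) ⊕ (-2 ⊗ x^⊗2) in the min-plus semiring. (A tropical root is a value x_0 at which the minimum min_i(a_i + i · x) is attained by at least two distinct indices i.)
Roots: {-7, 8}

Each tropical root is a break point of the lower envelope of the lines y = a_i + i · x (there are 3 lines, with slopes 0, 1, ..., 2). Only the lines that attain the minimum somewhere contribute to roots; other lines are dominated. Here the surviving (envelope) indices are i = 2, i = 1, i = 0.
Intersections between consecutive envelope lines give the roots: for adjacent envelope indices i < j the intersection is x = (a_i − a_j) / (j − i). Reading off the sorted break points: {-7, 8}.
Verification: at each break x_0, at least two indices attain the minimum of min_i(a_i + i · x_0).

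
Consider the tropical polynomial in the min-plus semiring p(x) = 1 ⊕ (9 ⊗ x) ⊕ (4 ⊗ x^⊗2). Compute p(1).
p(1) = 1

A tropical monomial a ⊗ x^⊗i evaluates to a + i · x. Evaluating each term at x = 1:
  Term 0 contributes 1 + 0 · 1 = 1
  Term 1 contributes 9 + 1 · 1 = 10
  Term 2 contributes 4 + 2 · 1 = 6
p(1) = ⊕ of these = min[1, 10, 6] = 1.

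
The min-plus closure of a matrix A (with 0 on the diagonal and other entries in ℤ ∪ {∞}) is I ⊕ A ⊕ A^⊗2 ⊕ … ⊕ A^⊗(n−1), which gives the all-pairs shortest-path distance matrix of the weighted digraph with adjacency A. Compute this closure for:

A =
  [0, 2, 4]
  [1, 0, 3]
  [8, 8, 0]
Closure =
  [0, 2, 4]
  [1, 0, 3]
  [8, 8, 0]

This is the Floyd-Warshall all-pairs shortest-path computation. For each intermediate vertex k = 0, 1, …, 2, update dist[i][j] ← min(dist[i][j], dist[i][k] + dist[k][j]). The final matrix gives, for each (i, j), the minimum total weight of any directed path from i to j (possibly empty when i = j).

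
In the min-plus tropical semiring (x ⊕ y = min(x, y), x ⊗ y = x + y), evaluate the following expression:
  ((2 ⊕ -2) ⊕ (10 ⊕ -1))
((2 ⊕ -2) ⊕ (10 ⊕ -1)) = -2

Expand innermost to outermost. Recall ⊕ takes the minimum of its arguments and ⊗ takes their sum. Working out the expression ((2 ⊕ -2) ⊕ (10 ⊕ -1)) gives -2.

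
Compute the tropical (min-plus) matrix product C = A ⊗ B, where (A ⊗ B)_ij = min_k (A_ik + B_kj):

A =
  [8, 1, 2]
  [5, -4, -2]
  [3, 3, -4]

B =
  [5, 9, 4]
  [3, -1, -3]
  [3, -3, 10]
A ⊗ B =
  [4, -1, -2]
  [-1, -5, -7]
  [-1, -7, 0]

Apply the min-plus product entry-by-entry:
  C[0][0] = min over k of (A[0][0] + B[0][0] = 8 + 5 = 13, A[0][1] + B[1][0] = 1 + 3 = 4, A[0][2] + B[2][0] = 2 + 3 = 5) = 4 (attained at k = 1)
  C[0][1] = min over k of (A[0][0] + B[0][1] = 8 + 9 = 17, A[0][1] + B[1][1] = 1 + -1 = 0, A[0][2] + B[2][1] = 2 + -3 = -1) = -1 (attained at k = 2)
  C[0][2] = min over k of (A[0][0] + B[0][2] = 8 + 4 = 12, A[0][1] + B[1][2] = 1 + -3 = -2, A[0][2] + B[2][2] = 2 + 10 = 12) = -2 (attained at k = 1)
  C[1][0] = min over k of (A[1][0] + B[0][0] = 5 + 5 = 10, A[1][1] + B[1][0] = -4 + 3 = -1, A[1][2] + B[2][0] = -2 + 3 = 1) = -1 (attained at k = 1)
  C[1][1] = min over k of (A[1][0] + B[0][1] = 5 + 9 = 14, A[1][1] + B[1][1] = -4 + -1 = -5, A[1][2] + B[2][1] = -2 + -3 = -5) = -5 (attained at k = 1)
  C[1][2] = min over k of (A[1][0] + B[0][2] = 5 + 4 = 9, A[1][1] + B[1][2] = -4 + -3 = -7, A[1][2] + B[2][2] = -2 + 10 = 8) = -7 (attained at k = 1)
  C[2][0] = min over k of (A[2][0] + B[0][0] = 3 + 5 = 8, A[2][1] + B[1][0] = 3 + 3 = 6, A[2][2] + B[2][0] = -4 + 3 = -1) = -1 (attained at k = 2)
  C[2][1] = min over k of (A[2][0] + B[0][1] = 3 + 9 = 12, A[2][1] + B[1][1] = 3 + -1 = 2, A[2][2] + B[2][1] = -4 + -3 = -7) = -7 (attained at k = 2)
  C[2][2] = min over k of (A[2][0] + B[0][2] = 3 + 4 = 7, A[2][1] + B[1][2] = 3 + -3 = 0, A[2][2] + B[2][2] = -4 + 10 = 6) = 0 (attained at k = 1)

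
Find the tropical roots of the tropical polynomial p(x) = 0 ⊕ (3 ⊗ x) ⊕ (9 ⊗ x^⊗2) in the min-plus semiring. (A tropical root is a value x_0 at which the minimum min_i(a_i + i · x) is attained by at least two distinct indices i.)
Roots: {-6, -3}

Each tropical root is a break point of the lower envelope of the lines y = a_i + i · x (there are 3 lines, with slopes 0, 1, ..., 2). Only the lines that attain the minimum somewhere contribute to roots; other lines are dominated. Here the surviving (envelope) indices are i = 2, i = 1, i = 0.
Intersections between consecutive envelope lines give the roots: for adjacent envelope indices i < j the intersection is x = (a_i − a_j) / (j − i). Reading off the sorted break points: {-6, -3}.
Verification: at each break x_0, at least two indices attain the minimum of min_i(a_i + i · x_0).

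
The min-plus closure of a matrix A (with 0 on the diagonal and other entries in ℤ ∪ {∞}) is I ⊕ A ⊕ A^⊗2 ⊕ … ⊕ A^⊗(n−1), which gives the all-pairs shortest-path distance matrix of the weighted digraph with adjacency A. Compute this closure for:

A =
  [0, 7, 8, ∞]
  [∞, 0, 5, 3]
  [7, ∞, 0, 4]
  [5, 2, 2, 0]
Closure =
  [0, 7, 8, 10]
  [8, 0, 5, 3]
  [7, 6, 0, 4]
  [5, 2, 2, 0]

This is the Floyd-Warshall all-pairs shortest-path computation. For each intermediate vertex k = 0, 1, …, 3, update dist[i][j] ← min(dist[i][j], dist[i][k] + dist[k][j]). The final matrix gives, for each (i, j), the minimum total weight of any directed path from i to j (possibly empty when i = j).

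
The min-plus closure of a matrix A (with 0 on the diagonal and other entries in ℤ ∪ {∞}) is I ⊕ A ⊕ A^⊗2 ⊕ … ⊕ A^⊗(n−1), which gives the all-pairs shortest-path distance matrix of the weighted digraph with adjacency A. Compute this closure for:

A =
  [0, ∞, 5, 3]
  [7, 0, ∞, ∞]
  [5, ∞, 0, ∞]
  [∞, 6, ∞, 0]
Closure =
  [0, 9, 5, 3]
  [7, 0, 12, 10]
  [5, 14, 0, 8]
  [13, 6, 18, 0]

This is the Floyd-Warshall all-pairs shortest-path computation. For each intermediate vertex k = 0, 1, …, 3, update dist[i][j] ← min(dist[i][j], dist[i][k] + dist[k][j]). The final matrix gives, for each (i, j), the minimum total weight of any directed path from i to j (possibly empty when i = j).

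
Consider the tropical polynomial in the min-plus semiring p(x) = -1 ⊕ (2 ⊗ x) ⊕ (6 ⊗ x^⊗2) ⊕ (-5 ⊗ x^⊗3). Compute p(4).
p(4) = -1

A tropical monomial a ⊗ x^⊗i evaluates to a + i · x. Evaluating each term at x = 4:
  Term 0 contributes -1 + 0 · 4 = -1
  Term 1 contributes 2 + 1 · 4 = 6
  Term 2 contributes 6 + 2 · 4 = 14
  Term 3 contributes -5 + 3 · 4 = 7
p(4) = ⊕ of these = min[-1, 6, 14, 7] = -1.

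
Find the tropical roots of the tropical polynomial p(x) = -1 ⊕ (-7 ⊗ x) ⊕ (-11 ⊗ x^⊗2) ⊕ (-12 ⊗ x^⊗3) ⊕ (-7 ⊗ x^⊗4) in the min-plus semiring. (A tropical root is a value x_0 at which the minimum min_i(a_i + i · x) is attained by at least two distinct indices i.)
Roots: {-5, 1, 4, 6}

Each tropical root is a break point of the lower envelope of the lines y = a_i + i · x (there are 5 lines, with slopes 0, 1, ..., 4). Only the lines that attain the minimum somewhere contribute to roots; other lines are dominated. Here the surviving (envelope) indices are i = 4, i = 3, i = 2, i = 1, i = 0.
Intersections between consecutive envelope lines give the roots: for adjacent envelope indices i < j the intersection is x = (a_i − a_j) / (j − i). Reading off the sorted break points: {-5, 1, 4, 6}.
Verification: at each break x_0, at least two indices attain the minimum of min_i(a_i + i · x_0).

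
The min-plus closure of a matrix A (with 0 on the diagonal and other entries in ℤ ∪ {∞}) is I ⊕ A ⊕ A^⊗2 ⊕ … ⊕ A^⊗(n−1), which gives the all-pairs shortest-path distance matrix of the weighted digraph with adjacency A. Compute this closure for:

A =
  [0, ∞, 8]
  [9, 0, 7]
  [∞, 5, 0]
Closure =
  [0, 13, 8]
  [9, 0, 7]
  [14, 5, 0]

This is the Floyd-Warshall all-pairs shortest-path computation. For each intermediate vertex k = 0, 1, …, 2, update dist[i][j] ← min(dist[i][j], dist[i][k] + dist[k][j]). The final matrix gives, for each (i, j), the minimum total weight of any directed path from i to j (possibly empty when i = j).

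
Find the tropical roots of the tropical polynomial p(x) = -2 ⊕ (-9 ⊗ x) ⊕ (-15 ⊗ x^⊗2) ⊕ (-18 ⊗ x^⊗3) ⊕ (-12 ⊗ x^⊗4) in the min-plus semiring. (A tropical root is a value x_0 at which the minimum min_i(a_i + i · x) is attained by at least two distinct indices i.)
Roots: {-6, 3, 6, 7}

Each tropical root is a break point of the lower envelope of the lines y = a_i + i · x (there are 5 lines, with slopes 0, 1, ..., 4). Only the lines that attain the minimum somewhere contribute to roots; other lines are dominated. Here the surviving (envelope) indices are i = 4, i = 3, i = 2, i = 1, i = 0.
Intersections between consecutive envelope lines give the roots: for adjacent envelope indices i < j the intersection is x = (a_i − a_j) / (j − i). Reading off the sorted break points: {-6, 3, 6, 7}.
Verification: at each break x_0, at least two indices attain the minimum of min_i(a_i + i · x_0).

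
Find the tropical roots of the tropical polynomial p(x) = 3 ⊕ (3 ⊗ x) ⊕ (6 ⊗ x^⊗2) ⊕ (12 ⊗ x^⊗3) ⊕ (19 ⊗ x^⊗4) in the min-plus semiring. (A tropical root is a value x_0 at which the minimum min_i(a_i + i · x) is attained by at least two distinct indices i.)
Roots: {-7, -6, -3, 0}

Each tropical root is a break point of the lower envelope of the lines y = a_i + i · x (there are 5 lines, with slopes 0, 1, ..., 4). Only the lines that attain the minimum somewhere contribute to roots; other lines are dominated. Here the surviving (envelope) indices are i = 4, i = 3, i = 2, i = 1, i = 0.
Intersections between consecutive envelope lines give the roots: for adjacent envelope indices i < j the intersection is x = (a_i − a_j) / (j − i). Reading off the sorted break points: {-7, -6, -3, 0}.
Verification: at each break x_0, at least two indices attain the minimum of min_i(a_i + i · x_0).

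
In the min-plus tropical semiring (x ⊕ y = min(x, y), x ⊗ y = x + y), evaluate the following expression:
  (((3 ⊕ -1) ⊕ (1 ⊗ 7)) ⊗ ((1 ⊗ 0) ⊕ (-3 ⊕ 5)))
(((3 ⊕ -1) ⊕ (1 ⊗ 7)) ⊗ ((1 ⊗ 0) ⊕ (-3 ⊕ 5))) = -4

Expand innermost to outermost. Recall ⊕ takes the minimum of its arguments and ⊗ takes their sum. Working out the expression (((3 ⊕ -1) ⊕ (1 ⊗ 7)) ⊗ ((1 ⊗ 0) ⊕ (-3 ⊕ 5))) gives -4.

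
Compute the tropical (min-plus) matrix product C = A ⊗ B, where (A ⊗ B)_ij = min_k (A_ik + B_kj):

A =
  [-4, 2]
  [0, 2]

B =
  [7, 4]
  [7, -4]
A ⊗ B =
  [3, -2]
  [7, -2]

Apply the min-plus product entry-by-entry:
  C[0][0] = min over k of (A[0][0] + B[0][0] = -4 + 7 = 3, A[0][1] + B[1][0] = 2 + 7 = 9) = 3 (attained at k = 0)
  C[0][1] = min over k of (A[0][0] + B[0][1] = -4 + 4 = 0, A[0][1] + B[1][1] = 2 + -4 = -2) = -2 (attained at k = 1)
  C[1][0] = min over k of (A[1][0] + B[0][0] = 0 + 7 = 7, A[1][1] + B[1][0] = 2 + 7 = 9) = 7 (attained at k = 0)
  C[1][1] = min over k of (A[1][0] + B[0][1] = 0 + 4 = 4, A[1][1] + B[1][1] = 2 + -4 = -2) = -2 (attained at k = 1)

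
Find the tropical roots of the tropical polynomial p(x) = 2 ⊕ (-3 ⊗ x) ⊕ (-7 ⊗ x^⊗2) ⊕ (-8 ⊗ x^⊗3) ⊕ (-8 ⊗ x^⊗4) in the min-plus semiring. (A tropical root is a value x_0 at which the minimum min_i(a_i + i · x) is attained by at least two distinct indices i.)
Roots: {0, 1, 4, 5}

Each tropical root is a break point of the lower envelope of the lines y = a_i + i · x (there are 5 lines, with slopes 0, 1, ..., 4). Only the lines that attain the minimum somewhere contribute to roots; other lines are dominated. Here the surviving (envelope) indices are i = 4, i = 3, i = 2, i = 1, i = 0.
Intersections between consecutive envelope lines give the roots: for adjacent envelope indices i < j the intersection is x = (a_i − a_j) / (j − i). Reading off the sorted break points: {0, 1, 4, 5}.
Verification: at each break x_0, at least two indices attain the minimum of min_i(a_i + i · x_0).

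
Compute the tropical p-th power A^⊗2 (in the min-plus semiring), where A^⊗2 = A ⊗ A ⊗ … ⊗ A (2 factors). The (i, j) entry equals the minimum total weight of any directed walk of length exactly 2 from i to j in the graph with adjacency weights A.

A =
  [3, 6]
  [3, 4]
A^⊗2 =
  [6, 9]
  [6, 8]

Each entry (A^⊗2)_ij equals the minimum over all length-2 walks i = v_0 → v_1 → … → v_2 = j of Σ_t A[v_t][v_{t+1}]. For example, for (i, j) = (0, 1) we minimise over 2 possible intermediate vertex sequences; the minimum is 9, attained along the walk 0 → 0 → 1.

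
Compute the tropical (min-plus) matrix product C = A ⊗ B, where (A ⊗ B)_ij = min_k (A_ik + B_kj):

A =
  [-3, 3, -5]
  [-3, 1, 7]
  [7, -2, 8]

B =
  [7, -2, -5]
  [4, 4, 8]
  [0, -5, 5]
A ⊗ B =
  [-5, -10, -8]
  [4, -5, -8]
  [2, 2, 2]

Apply the min-plus product entry-by-entry:
  C[0][0] = min over k of (A[0][0] + B[0][0] = -3 + 7 = 4, A[0][1] + B[1][0] = 3 + 4 = 7, A[0][2] + B[2][0] = -5 + 0 = -5) = -5 (attained at k = 2)
  C[0][1] = min over k of (A[0][0] + B[0][1] = -3 + -2 = -5, A[0][1] + B[1][1] = 3 + 4 = 7, A[0][2] + B[2][1] = -5 + -5 = -10) = -10 (attained at k = 2)
  C[0][2] = min over k of (A[0][0] + B[0][2] = -3 + -5 = -8, A[0][1] + B[1][2] = 3 + 8 = 11, A[0][2] + B[2][2] = -5 + 5 = 0) = -8 (attained at k = 0)
  C[1][0] = min over k of (A[1][0] + B[0][0] = -3 + 7 = 4, A[1][1] + B[1][0] = 1 + 4 = 5, A[1][2] + B[2][0] = 7 + 0 = 7) = 4 (attained at k = 0)
  C[1][1] = min over k of (A[1][0] + B[0][1] = -3 + -2 = -5, A[1][1] + B[1][1] = 1 + 4 = 5, A[1][2] + B[2][1] = 7 + -5 = 2) = -5 (attained at k = 0)
  C[1][2] = min over k of (A[1][0] + B[0][2] = -3 + -5 = -8, A[1][1] + B[1][2] = 1 + 8 = 9, A[1][2] + B[2][2] = 7 + 5 = 12) = -8 (attained at k = 0)
  C[2][0] = min over k of (A[2][0] + B[0][0] = 7 + 7 = 14, A[2][1] + B[1][0] = -2 + 4 = 2, A[2][2] + B[2][0] = 8 + 0 = 8) = 2 (attained at k = 1)
  C[2][1] = min over k of (A[2][0] + B[0][1] = 7 + -2 = 5, A[2][1] + B[1][1] = -2 + 4 = 2, A[2][2] + B[2][1] = 8 + -5 = 3) = 2 (attained at k = 1)
  C[2][2] = min over k of (A[2][0] + B[0][2] = 7 + -5 = 2, A[2][1] + B[1][2] = -2 + 8 = 6, A[2][2] + B[2][2] = 8 + 5 = 13) = 2 (attained at k = 0)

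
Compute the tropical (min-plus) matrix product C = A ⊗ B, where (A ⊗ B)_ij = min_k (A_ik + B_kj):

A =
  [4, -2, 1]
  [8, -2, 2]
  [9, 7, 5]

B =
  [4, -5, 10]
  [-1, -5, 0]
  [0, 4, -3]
A ⊗ B =
  [-3, -7, -2]
  [-3, -7, -2]
  [5, 2, 2]

Apply the min-plus product entry-by-entry:
  C[0][0] = min over k of (A[0][0] + B[0][0] = 4 + 4 = 8, A[0][1] + B[1][0] = -2 + -1 = -3, A[0][2] + B[2][0] = 1 + 0 = 1) = -3 (attained at k = 1)
  C[0][1] = min over k of (A[0][0] + B[0][1] = 4 + -5 = -1, A[0][1] + B[1][1] = -2 + -5 = -7, A[0][2] + B[2][1] = 1 + 4 = 5) = -7 (attained at k = 1)
  C[0][2] = min over k of (A[0][0] + B[0][2] = 4 + 10 = 14, A[0][1] + B[1][2] = -2 + 0 = -2, A[0][2] + B[2][2] = 1 + -3 = -2) = -2 (attained at k = 1)
  C[1][0] = min over k of (A[1][0] + B[0][0] = 8 + 4 = 12, A[1][1] + B[1][0] = -2 + -1 = -3, A[1][2] + B[2][0] = 2 + 0 = 2) = -3 (attained at k = 1)
  C[1][1] = min over k of (A[1][0] + B[0][1] = 8 + -5 = 3, A[1][1] + B[1][1] = -2 + -5 = -7, A[1][2] + B[2][1] = 2 + 4 = 6) = -7 (attained at k = 1)
  C[1][2] = min over k of (A[1][0] + B[0][2] = 8 + 10 = 18, A[1][1] + B[1][2] = -2 + 0 = -2, A[1][2] + B[2][2] = 2 + -3 = -1) = -2 (attained at k = 1)
  C[2][0] = min over k of (A[2][0] + B[0][0] = 9 + 4 = 13, A[2][1] + B[1][0] = 7 + -1 = 6, A[2][2] + B[2][0] = 5 + 0 = 5) = 5 (attained at k = 2)
  C[2][1] = min over k of (A[2][0] + B[0][1] = 9 + -5 = 4, A[2][1] + B[1][1] = 7 + -5 = 2, A[2][2] + B[2][1] = 5 + 4 = 9) = 2 (attained at k = 1)
  C[2][2] = min over k of (A[2][0] + B[0][2] = 9 + 10 = 19, A[2][1] + B[1][2] = 7 + 0 = 7, A[2][2] + B[2][2] = 5 + -3 = 2) = 2 (attained at k = 2)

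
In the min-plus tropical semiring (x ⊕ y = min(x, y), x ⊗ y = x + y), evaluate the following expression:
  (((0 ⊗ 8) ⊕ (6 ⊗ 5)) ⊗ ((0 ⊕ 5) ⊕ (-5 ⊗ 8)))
(((0 ⊗ 8) ⊕ (6 ⊗ 5)) ⊗ ((0 ⊕ 5) ⊕ (-5 ⊗ 8))) = 8

Expand innermost to outermost. Recall ⊕ takes the minimum of its arguments and ⊗ takes their sum. Working out the expression (((0 ⊗ 8) ⊕ (6 ⊗ 5)) ⊗ ((0 ⊕ 5) ⊕ (-5 ⊗ 8))) gives 8.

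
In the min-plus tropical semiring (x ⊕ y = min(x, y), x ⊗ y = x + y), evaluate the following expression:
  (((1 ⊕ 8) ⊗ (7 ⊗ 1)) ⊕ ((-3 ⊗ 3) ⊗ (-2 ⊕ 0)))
(((1 ⊕ 8) ⊗ (7 ⊗ 1)) ⊕ ((-3 ⊗ 3) ⊗ (-2 ⊕ 0))) = -2

Expand innermost to outermost. Recall ⊕ takes the minimum of its arguments and ⊗ takes their sum. Working out the expression (((1 ⊕ 8) ⊗ (7 ⊗ 1)) ⊕ ((-3 ⊗ 3) ⊗ (-2 ⊕ 0))) gives -2.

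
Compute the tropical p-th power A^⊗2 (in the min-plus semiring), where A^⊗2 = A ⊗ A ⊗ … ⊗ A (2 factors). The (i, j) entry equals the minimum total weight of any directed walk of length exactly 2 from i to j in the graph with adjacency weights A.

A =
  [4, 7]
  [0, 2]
A^⊗2 =
  [7, 9]
  [2, 4]

Each entry (A^⊗2)_ij equals the minimum over all length-2 walks i = v_0 → v_1 → … → v_2 = j of Σ_t A[v_t][v_{t+1}]. For example, for (i, j) = (0, 1) we minimise over 2 possible intermediate vertex sequences; the minimum is 9, attained along the walk 0 → 1 → 1.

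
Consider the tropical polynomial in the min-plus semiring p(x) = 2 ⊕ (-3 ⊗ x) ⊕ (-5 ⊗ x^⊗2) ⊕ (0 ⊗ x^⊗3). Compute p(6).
p(6) = 2

A tropical monomial a ⊗ x^⊗i evaluates to a + i · x. Evaluating each term at x = 6:
  Term 0 contributes 2 + 0 · 6 = 2
  Term 1 contributes -3 + 1 · 6 = 3
  Term 2 contributes -5 + 2 · 6 = 7
  Term 3 contributes 0 + 3 · 6 = 18
p(6) = ⊕ of these = min[2, 3, 7, 18] = 2.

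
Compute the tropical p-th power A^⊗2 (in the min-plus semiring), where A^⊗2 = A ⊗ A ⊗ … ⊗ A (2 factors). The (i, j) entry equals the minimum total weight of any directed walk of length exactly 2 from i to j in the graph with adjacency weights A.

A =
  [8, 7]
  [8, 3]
A^⊗2 =
  [15, 10]
  [11, 6]

Each entry (A^⊗2)_ij equals the minimum over all length-2 walks i = v_0 → v_1 → … → v_2 = j of Σ_t A[v_t][v_{t+1}]. For example, for (i, j) = (0, 1) we minimise over 2 possible intermediate vertex sequences; the minimum is 10, attained along the walk 0 → 1 → 1.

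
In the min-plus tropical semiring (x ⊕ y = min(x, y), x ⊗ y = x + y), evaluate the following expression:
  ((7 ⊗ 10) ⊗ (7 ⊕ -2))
((7 ⊗ 10) ⊗ (7 ⊕ -2)) = 15

Expand innermost to outermost. Recall ⊕ takes the minimum of its arguments and ⊗ takes their sum. Working out the expression ((7 ⊗ 10) ⊗ (7 ⊕ -2)) gives 15.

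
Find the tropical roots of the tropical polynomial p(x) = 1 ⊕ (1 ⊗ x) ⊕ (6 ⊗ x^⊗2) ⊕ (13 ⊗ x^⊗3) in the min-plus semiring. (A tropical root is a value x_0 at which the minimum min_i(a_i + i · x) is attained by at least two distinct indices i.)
Roots: {-7, -5, 0}

Each tropical root is a break point of the lower envelope of the lines y = a_i + i · x (there are 4 lines, with slopes 0, 1, ..., 3). Only the lines that attain the minimum somewhere contribute to roots; other lines are dominated. Here the surviving (envelope) indices are i = 3, i = 2, i = 1, i = 0.
Intersections between consecutive envelope lines give the roots: for adjacent envelope indices i < j the intersection is x = (a_i − a_j) / (j − i). Reading off the sorted break points: {-7, -5, 0}.
Verification: at each break x_0, at least two indices attain the minimum of min_i(a_i + i · x_0).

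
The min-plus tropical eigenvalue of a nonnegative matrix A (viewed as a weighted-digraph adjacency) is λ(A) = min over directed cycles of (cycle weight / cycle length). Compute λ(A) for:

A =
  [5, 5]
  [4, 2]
λ(A) = 2

Enumerate directed cycles and compute their means (weight / length). Sample:
  cycle 0 → 0: weight = 5, length = 1, mean = 5/1 ≈ 5.000
  cycle 1 → 1: weight = 2, length = 1, mean = 2/1 ≈ 2.000
  cycle 0 → 1 → 0: weight = 9, length = 2, mean = 9/2 ≈ 4.500
  cycle 1 → 0 → 1: weight = 9, length = 2, mean = 9/2 ≈ 4.500
Minimum mean = 2.000, attained e.g. along the cycle 1 → 1 with weight 2 and length 1. So λ(A) = 2/1 = 2.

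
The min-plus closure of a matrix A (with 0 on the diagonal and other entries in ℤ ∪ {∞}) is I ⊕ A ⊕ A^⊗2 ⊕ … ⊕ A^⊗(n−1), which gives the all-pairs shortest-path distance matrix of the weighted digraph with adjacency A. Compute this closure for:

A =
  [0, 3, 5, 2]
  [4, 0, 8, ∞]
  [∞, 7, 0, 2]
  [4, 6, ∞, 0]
Closure =
  [0, 3, 5, 2]
  [4, 0, 8, 6]
  [6, 7, 0, 2]
  [4, 6, 9, 0]

This is the Floyd-Warshall all-pairs shortest-path computation. For each intermediate vertex k = 0, 1, …, 3, update dist[i][j] ← min(dist[i][j], dist[i][k] + dist[k][j]). The final matrix gives, for each (i, j), the minimum total weight of any directed path from i to j (possibly empty when i = j).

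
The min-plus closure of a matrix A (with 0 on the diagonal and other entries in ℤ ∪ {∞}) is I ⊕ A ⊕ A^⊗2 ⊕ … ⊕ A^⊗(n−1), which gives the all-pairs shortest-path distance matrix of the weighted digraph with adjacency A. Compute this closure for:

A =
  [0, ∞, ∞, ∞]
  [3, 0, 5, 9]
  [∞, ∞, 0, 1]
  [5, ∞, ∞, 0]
Closure =
  [0, ∞, ∞, ∞]
  [3, 0, 5, 6]
  [6, ∞, 0, 1]
  [5, ∞, ∞, 0]

This is the Floyd-Warshall all-pairs shortest-path computation. For each intermediate vertex k = 0, 1, …, 3, update dist[i][j] ← min(dist[i][j], dist[i][k] + dist[k][j]). The final matrix gives, for each (i, j), the minimum total weight of any directed path from i to j (possibly empty when i = j).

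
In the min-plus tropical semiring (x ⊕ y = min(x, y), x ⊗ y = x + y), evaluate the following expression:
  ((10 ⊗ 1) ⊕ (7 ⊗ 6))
((10 ⊗ 1) ⊕ (7 ⊗ 6)) = 11

Expand innermost to outermost. Recall ⊕ takes the minimum of its arguments and ⊗ takes their sum. Working out the expression ((10 ⊗ 1) ⊕ (7 ⊗ 6)) gives 11.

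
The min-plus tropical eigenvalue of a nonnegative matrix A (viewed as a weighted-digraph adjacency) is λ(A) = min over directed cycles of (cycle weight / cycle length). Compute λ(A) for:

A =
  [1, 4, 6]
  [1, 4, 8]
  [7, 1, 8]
λ(A) = 1

Enumerate directed cycles and compute their means (weight / length). Sample:
  cycle 0 → 0: weight = 1, length = 1, mean = 1/1 ≈ 1.000
  cycle 1 → 1: weight = 4, length = 1, mean = 4/1 ≈ 4.000
  cycle 2 → 2: weight = 8, length = 1, mean = 8/1 ≈ 8.000
  cycle 0 → 1 → 0: weight = 5, length = 2, mean = 5/2 ≈ 2.500
  cycle 0 → 2 → 0: weight = 13, length = 2, mean = 13/2 ≈ 6.500
  cycle 1 → 0 → 1: weight = 5, length = 2, mean = 5/2 ≈ 2.500
Minimum mean = 1.000, attained e.g. along the cycle 0 → 0 with weight 1 and length 1. So λ(A) = 1/1 = 1.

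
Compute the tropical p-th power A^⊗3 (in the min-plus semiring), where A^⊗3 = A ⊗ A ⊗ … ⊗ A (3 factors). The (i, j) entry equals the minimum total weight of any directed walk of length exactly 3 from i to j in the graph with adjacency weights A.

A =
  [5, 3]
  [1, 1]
A^⊗3 =
  [5, 5]
  [3, 3]

Each entry (A^⊗3)_ij equals the minimum over all length-3 walks i = v_0 → v_1 → … → v_3 = j of Σ_t A[v_t][v_{t+1}]. For example, for (i, j) = (0, 1) we minimise over 4 possible intermediate vertex sequences; the minimum is 5, attained along the walk 0 → 1 → 1 → 1.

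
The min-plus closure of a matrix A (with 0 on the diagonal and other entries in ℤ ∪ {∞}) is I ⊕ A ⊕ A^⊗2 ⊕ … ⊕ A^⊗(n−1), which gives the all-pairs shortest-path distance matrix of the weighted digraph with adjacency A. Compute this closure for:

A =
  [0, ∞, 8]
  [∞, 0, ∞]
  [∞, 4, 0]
Closure =
  [0, 12, 8]
  [∞, 0, ∞]
  [∞, 4, 0]

This is the Floyd-Warshall all-pairs shortest-path computation. For each intermediate vertex k = 0, 1, …, 2, update dist[i][j] ← min(dist[i][j], dist[i][k] + dist[k][j]). The final matrix gives, for each (i, j), the minimum total weight of any directed path from i to j (possibly empty when i = j).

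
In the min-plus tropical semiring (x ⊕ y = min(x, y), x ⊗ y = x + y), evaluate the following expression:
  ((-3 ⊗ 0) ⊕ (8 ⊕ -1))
((-3 ⊗ 0) ⊕ (8 ⊕ -1)) = -3

Expand innermost to outermost. Recall ⊕ takes the minimum of its arguments and ⊗ takes their sum. Working out the expression ((-3 ⊗ 0) ⊕ (8 ⊕ -1)) gives -3.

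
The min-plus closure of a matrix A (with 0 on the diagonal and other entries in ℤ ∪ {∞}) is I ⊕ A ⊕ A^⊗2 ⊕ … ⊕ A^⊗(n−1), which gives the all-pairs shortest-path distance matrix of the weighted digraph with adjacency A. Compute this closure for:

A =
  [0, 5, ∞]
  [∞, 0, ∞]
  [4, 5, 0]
Closure =
  [0, 5, ∞]
  [∞, 0, ∞]
  [4, 5, 0]

This is the Floyd-Warshall all-pairs shortest-path computation. For each intermediate vertex k = 0, 1, …, 2, update dist[i][j] ← min(dist[i][j], dist[i][k] + dist[k][j]). The final matrix gives, for each (i, j), the minimum total weight of any directed path from i to j (possibly empty when i = j).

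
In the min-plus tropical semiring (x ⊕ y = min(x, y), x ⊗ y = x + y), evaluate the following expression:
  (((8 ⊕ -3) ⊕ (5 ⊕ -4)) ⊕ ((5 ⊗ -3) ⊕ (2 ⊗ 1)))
(((8 ⊕ -3) ⊕ (5 ⊕ -4)) ⊕ ((5 ⊗ -3) ⊕ (2 ⊗ 1))) = -4

Expand innermost to outermost. Recall ⊕ takes the minimum of its arguments and ⊗ takes their sum. Working out the expression (((8 ⊕ -3) ⊕ (5 ⊕ -4)) ⊕ ((5 ⊗ -3) ⊕ (2 ⊗ 1))) gives -4.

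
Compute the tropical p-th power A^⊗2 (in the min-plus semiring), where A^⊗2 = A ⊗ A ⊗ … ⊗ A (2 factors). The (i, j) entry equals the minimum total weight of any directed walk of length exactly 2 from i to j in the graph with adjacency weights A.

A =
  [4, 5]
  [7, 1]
A^⊗2 =
  [8, 6]
  [8, 2]

Each entry (A^⊗2)_ij equals the minimum over all length-2 walks i = v_0 → v_1 → … → v_2 = j of Σ_t A[v_t][v_{t+1}]. For example, for (i, j) = (0, 1) we minimise over 2 possible intermediate vertex sequences; the minimum is 6, attained along the walk 0 → 1 → 1.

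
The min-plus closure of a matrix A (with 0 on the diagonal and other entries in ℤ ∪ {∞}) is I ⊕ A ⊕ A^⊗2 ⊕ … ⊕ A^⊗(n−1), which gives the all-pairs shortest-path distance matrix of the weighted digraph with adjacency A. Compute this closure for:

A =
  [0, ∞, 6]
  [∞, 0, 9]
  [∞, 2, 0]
Closure =
  [0, 8, 6]
  [∞, 0, 9]
  [∞, 2, 0]

This is the Floyd-Warshall all-pairs shortest-path computation. For each intermediate vertex k = 0, 1, …, 2, update dist[i][j] ← min(dist[i][j], dist[i][k] + dist[k][j]). The final matrix gives, for each (i, j), the minimum total weight of any directed path from i to j (possibly empty when i = j).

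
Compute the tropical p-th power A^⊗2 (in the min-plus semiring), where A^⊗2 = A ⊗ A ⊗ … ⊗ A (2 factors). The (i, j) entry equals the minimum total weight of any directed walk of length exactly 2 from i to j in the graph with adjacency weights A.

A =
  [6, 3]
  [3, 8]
A^⊗2 =
  [6, 9]
  [9, 6]

Each entry (A^⊗2)_ij equals the minimum over all length-2 walks i = v_0 → v_1 → … → v_2 = j of Σ_t A[v_t][v_{t+1}]. For example, for (i, j) = (0, 1) we minimise over 2 possible intermediate vertex sequences; the minimum is 9, attained along the walk 0 → 0 → 1.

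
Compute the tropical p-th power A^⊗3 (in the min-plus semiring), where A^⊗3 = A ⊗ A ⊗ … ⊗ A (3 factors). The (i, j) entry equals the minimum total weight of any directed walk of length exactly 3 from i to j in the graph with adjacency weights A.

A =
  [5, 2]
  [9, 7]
A^⊗3 =
  [15, 12]
  [19, 16]

Each entry (A^⊗3)_ij equals the minimum over all length-3 walks i = v_0 → v_1 → … → v_3 = j of Σ_t A[v_t][v_{t+1}]. For example, for (i, j) = (0, 1) we minimise over 4 possible intermediate vertex sequences; the minimum is 12, attained along the walk 0 → 0 → 0 → 1.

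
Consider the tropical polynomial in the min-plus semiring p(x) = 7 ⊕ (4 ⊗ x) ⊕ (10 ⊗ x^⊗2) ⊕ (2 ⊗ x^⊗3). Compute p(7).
p(7) = 7

A tropical monomial a ⊗ x^⊗i evaluates to a + i · x. Evaluating each term at x = 7:
  Term 0 contributes 7 + 0 · 7 = 7
  Term 1 contributes 4 + 1 · 7 = 11
  Term 2 contributes 10 + 2 · 7 = 24
  Term 3 contributes 2 + 3 · 7 = 23
p(7) = ⊕ of these = min[7, 11, 24, 23] = 7.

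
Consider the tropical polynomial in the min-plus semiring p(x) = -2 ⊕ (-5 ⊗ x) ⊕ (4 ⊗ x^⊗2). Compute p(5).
p(5) = -2

A tropical monomial a ⊗ x^⊗i evaluates to a + i · x. Evaluating each term at x = 5:
  Term 0 contributes -2 + 0 · 5 = -2
  Term 1 contributes -5 + 1 · 5 = 0
  Term 2 contributes 4 + 2 · 5 = 14
p(5) = ⊕ of these = min[-2, 0, 14] = -2.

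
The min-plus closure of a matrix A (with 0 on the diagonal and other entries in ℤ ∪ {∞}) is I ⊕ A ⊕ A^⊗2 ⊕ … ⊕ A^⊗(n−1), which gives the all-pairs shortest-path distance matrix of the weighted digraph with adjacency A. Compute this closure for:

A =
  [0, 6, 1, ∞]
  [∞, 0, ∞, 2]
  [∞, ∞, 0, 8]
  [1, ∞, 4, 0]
Closure =
  [0, 6, 1, 8]
  [3, 0, 4, 2]
  [9, 15, 0, 8]
  [1, 7, 2, 0]

This is the Floyd-Warshall all-pairs shortest-path computation. For each intermediate vertex k = 0, 1, …, 3, update dist[i][j] ← min(dist[i][j], dist[i][k] + dist[k][j]). The final matrix gives, for each (i, j), the minimum total weight of any directed path from i to j (possibly empty when i = j).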